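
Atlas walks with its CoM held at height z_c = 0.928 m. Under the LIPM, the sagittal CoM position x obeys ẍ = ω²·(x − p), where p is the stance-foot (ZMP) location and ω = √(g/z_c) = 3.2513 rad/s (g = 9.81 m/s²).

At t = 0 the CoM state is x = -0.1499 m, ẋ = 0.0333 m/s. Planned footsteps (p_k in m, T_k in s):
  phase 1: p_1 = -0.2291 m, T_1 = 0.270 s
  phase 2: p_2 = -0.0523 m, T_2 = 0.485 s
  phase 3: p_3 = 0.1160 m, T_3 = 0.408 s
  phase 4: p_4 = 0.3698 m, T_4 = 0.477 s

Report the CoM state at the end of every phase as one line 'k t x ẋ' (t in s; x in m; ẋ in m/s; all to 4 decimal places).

1 0.2700 -0.1072 0.3032
2 0.7550 0.0253 0.3517
3 1.1630 0.1224 0.1925
4 1.6400 -0.1064 -1.3368

phase 1: p=-0.2291, T=0.270, ωT=0.877851, cosh=1.410700, sinh=0.995025; start (x,ẋ)=(-0.149900, 0.033300) → end (x,ẋ)=(-0.107181, 0.303198)
phase 2: p=-0.0523, T=0.485, ωT=1.576880, cosh=2.523227, sinh=2.316608; start (x,ẋ)=(-0.107181, 0.303198) → end (x,ẋ)=(0.025255, 0.351671)
phase 3: p=0.1160, T=0.408, ωT=1.326530, cosh=2.016672, sinh=1.751275; start (x,ẋ)=(0.025255, 0.351671) → end (x,ẋ)=(0.122421, 0.192512)
phase 4: p=0.3698, T=0.477, ωT=1.550870, cosh=2.463817, sinh=2.251754; start (x,ẋ)=(0.122421, 0.192512) → end (x,ẋ)=(-0.106367, -1.336774)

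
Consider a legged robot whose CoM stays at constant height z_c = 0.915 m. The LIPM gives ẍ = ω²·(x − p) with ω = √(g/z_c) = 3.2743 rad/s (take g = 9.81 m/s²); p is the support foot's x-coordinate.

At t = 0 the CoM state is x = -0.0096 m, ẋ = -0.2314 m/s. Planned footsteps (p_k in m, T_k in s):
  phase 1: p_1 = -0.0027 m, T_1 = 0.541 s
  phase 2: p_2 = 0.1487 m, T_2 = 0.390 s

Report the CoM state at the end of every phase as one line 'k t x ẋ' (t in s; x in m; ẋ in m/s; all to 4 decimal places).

1 0.5410 -0.2253 -0.7644
2 0.9310 -0.9600 -3.5018

phase 1: p=-0.0027, T=0.541, ωT=1.771396, cosh=3.024576, sinh=2.854481; start (x,ẋ)=(-0.009600, -0.231400) → end (x,ẋ)=(-0.225300, -0.764377)
phase 2: p=0.1487, T=0.390, ωT=1.276977, cosh=1.932331, sinh=1.653452; start (x,ẋ)=(-0.225300, -0.764377) → end (x,ẋ)=(-0.959987, -3.501830)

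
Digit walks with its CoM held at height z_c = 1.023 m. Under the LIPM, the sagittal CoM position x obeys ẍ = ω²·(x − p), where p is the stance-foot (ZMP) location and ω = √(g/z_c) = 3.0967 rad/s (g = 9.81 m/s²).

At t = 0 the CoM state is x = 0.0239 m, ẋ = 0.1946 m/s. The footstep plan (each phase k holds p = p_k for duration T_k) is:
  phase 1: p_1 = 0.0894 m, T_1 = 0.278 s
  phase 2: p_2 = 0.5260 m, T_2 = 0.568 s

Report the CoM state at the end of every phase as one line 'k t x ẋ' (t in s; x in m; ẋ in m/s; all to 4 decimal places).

1 0.2780 0.0591 0.0743
2 0.8460 -0.8020 -3.8507

phase 1: p=0.0894, T=0.278, ωT=0.860883, cosh=1.394018, sinh=0.971229; start (x,ẋ)=(0.023900, 0.194600) → end (x,ẋ)=(0.059125, 0.074278)
phase 2: p=0.5260, T=0.568, ωT=1.758926, cosh=2.989213, sinh=2.816983; start (x,ẋ)=(0.059125, 0.074278) → end (x,ẋ)=(-0.802021, -3.850683)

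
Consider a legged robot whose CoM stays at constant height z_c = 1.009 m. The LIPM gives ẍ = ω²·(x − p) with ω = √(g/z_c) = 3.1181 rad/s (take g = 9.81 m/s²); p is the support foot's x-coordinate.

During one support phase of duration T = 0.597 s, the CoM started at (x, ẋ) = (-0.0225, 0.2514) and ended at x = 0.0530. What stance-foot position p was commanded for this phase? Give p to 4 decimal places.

p = 0.0549

ωT = 3.1181·0.597 = 1.861506; cosh(ωT) = 3.294427, sinh(ωT) = 3.138989
x(T) = p + (x₀−p)·cosh(ωT) + (ẋ₀/ω)·sinh(ωT) ⇒ p·(1 − cosh) = x(T) − x₀·cosh − (ẋ₀/ω)·sinh
numerator   = 0.0530 − (-0.0225)·3.294427 − (0.2514/3.1181)·3.138989 = -0.125960
denominator = 1 − 3.294427 = -2.294427
p = -0.125960 / -2.294427 = 0.0549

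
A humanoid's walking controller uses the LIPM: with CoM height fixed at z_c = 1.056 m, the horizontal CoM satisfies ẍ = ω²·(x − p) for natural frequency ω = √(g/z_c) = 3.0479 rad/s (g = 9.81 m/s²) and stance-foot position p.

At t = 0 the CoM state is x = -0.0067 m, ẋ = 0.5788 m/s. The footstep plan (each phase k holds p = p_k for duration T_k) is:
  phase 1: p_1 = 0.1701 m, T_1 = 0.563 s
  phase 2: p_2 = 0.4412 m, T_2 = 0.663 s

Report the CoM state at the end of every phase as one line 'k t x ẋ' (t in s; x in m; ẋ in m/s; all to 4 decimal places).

phase 1: p=0.1701, T=0.563, ωT=1.715968, cosh=2.870922, sinh=2.691133; start (x,ẋ)=(-0.006700, 0.578800) → end (x,ẋ)=(0.173570, 0.211523)
phase 2: p=0.4412, T=0.663, ωT=2.020758, cosh=3.838297, sinh=3.705742; start (x,ẋ)=(0.173570, 0.211523) → end (x,ẋ)=(-0.328865, -2.210918)

1 0.5630 0.1736 0.2115
2 1.2260 -0.3289 -2.2109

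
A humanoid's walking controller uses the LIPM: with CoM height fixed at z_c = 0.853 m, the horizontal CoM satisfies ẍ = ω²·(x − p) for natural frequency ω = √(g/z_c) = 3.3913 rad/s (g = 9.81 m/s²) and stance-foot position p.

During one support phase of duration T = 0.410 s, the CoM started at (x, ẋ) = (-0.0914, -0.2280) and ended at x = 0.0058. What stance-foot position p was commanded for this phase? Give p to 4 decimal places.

p = -0.2890

ωT = 3.3913·0.410 = 1.390433; cosh(ωT) = 2.132778, sinh(ωT) = 1.883811
x(T) = p + (x₀−p)·cosh(ωT) + (ẋ₀/ω)·sinh(ωT) ⇒ p·(1 − cosh) = x(T) − x₀·cosh − (ẋ₀/ω)·sinh
numerator   = 0.0058 − (-0.0914)·2.132778 − (-0.2280/3.3913)·1.883811 = 0.327386
denominator = 1 − 2.132778 = -1.132778
p = 0.327386 / -1.132778 = -0.2890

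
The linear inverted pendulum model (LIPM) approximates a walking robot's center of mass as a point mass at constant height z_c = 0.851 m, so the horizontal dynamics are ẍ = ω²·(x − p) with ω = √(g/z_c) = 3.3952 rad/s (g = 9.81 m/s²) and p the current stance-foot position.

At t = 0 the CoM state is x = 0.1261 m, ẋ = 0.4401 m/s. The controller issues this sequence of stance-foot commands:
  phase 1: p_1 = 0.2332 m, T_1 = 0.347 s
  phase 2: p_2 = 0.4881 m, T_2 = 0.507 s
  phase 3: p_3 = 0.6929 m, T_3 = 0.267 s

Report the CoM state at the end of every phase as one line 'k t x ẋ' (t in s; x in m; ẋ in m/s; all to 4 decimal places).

1 0.3470 0.2333 0.2479
2 0.8540 -0.0494 -1.6258
3 1.1210 -0.8718 -4.9513

phase 1: p=0.2332, T=0.347, ωT=1.178134, cosh=1.778081, sinh=1.470228; start (x,ẋ)=(0.126100, 0.440100) → end (x,ẋ)=(0.233345, 0.247920)
phase 2: p=0.4881, T=0.507, ωT=1.721366, cosh=2.885493, sinh=2.706671; start (x,ẋ)=(0.233345, 0.247920) → end (x,ẋ)=(-0.049351, -1.625751)
phase 3: p=0.6929, T=0.267, ωT=0.906518, cosh=1.439808, sinh=1.035880; start (x,ẋ)=(-0.049351, -1.625751) → end (x,ẋ)=(-0.871818, -4.951282)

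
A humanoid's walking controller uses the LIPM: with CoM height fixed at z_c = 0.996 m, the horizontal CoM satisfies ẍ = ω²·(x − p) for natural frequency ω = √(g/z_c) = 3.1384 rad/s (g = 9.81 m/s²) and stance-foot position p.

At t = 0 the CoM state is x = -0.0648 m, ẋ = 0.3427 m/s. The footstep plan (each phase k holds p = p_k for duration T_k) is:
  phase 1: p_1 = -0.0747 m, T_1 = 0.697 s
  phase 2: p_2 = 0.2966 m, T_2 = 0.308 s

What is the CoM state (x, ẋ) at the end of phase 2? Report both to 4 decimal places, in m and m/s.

phase 1: p=-0.0747, T=0.697, ωT=2.187465, cosh=4.512395, sinh=4.400194; start (x,ẋ)=(-0.064800, 0.342700) → end (x,ẋ)=(0.450455, 1.683113)
phase 2: p=0.2966, T=0.308, ωT=0.966627, cosh=1.504713, sinh=1.124349; start (x,ẋ)=(0.450455, 1.683113) → end (x,ẋ)=(1.131092, 3.075504)

x = 1.1311, ẋ = 3.0755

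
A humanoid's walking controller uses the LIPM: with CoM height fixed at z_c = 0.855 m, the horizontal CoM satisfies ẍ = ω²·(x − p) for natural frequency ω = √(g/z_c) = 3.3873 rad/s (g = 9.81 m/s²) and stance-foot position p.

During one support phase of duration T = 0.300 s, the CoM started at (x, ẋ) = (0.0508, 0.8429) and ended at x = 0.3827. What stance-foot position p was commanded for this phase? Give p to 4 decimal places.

ωT = 3.3873·0.300 = 1.016190; cosh(ωT) = 1.562310, sinh(ωT) = 1.200339
x(T) = p + (x₀−p)·cosh(ωT) + (ẋ₀/ω)·sinh(ωT) ⇒ p·(1 − cosh) = x(T) − x₀·cosh − (ẋ₀/ω)·sinh
numerator   = 0.3827 − (0.0508)·1.562310 − (0.8429/3.3873)·1.200339 = 0.004641
denominator = 1 − 1.562310 = -0.562310
p = 0.004641 / -0.562310 = -0.0083

p = -0.0083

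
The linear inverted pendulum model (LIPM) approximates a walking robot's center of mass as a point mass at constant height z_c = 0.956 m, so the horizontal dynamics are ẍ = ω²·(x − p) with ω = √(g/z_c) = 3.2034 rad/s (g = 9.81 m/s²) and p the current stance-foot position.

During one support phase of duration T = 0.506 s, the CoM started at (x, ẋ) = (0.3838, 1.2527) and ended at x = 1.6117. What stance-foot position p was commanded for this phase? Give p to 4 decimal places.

p = 0.2132

ωT = 3.2034·0.506 = 1.620920; cosh(ωT) = 2.627730, sinh(ωT) = 2.430013
x(T) = p + (x₀−p)·cosh(ωT) + (ẋ₀/ω)·sinh(ωT) ⇒ p·(1 − cosh) = x(T) − x₀·cosh − (ẋ₀/ω)·sinh
numerator   = 1.6117 − (0.3838)·2.627730 − (1.2527/3.2034)·2.430013 = -0.347087
denominator = 1 − 2.627730 = -1.627730
p = -0.347087 / -1.627730 = 0.2132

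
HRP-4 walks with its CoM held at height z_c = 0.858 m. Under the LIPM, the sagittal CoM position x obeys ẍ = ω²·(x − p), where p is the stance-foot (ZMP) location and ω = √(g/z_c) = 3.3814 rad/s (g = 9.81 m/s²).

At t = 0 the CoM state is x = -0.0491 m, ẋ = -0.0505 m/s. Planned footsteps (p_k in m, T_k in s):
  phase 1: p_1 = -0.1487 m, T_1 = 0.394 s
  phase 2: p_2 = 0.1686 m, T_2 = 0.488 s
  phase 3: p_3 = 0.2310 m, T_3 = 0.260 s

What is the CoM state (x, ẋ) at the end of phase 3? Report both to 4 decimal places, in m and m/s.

x = 0.1537, ẋ = -0.0963

phase 1: p=-0.1487, T=0.394, ωT=1.332272, cosh=2.026760, sinh=1.762883; start (x,ẋ)=(-0.049100, -0.050500) → end (x,ẋ)=(0.026837, 0.491365)
phase 2: p=0.1686, T=0.488, ωT=1.650123, cosh=2.699824, sinh=2.507798; start (x,ẋ)=(0.026837, 0.491365) → end (x,ẋ)=(0.150284, 0.124471)
phase 3: p=0.2310, T=0.260, ωT=0.879164, cosh=1.412007, sinh=0.996878; start (x,ẋ)=(0.150284, 0.124471) → end (x,ẋ)=(0.153724, -0.096327)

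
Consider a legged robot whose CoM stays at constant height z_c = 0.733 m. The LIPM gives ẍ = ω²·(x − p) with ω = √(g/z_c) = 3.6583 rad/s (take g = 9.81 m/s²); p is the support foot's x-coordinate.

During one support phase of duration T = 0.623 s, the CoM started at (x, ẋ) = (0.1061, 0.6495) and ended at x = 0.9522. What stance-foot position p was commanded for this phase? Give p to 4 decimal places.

p = 0.1091

ωT = 3.6583·0.623 = 2.279121; cosh(ωT) = 4.935232, sinh(ωT) = 4.832858
x(T) = p + (x₀−p)·cosh(ωT) + (ẋ₀/ω)·sinh(ωT) ⇒ p·(1 − cosh) = x(T) − x₀·cosh − (ẋ₀/ω)·sinh
numerator   = 0.9522 − (0.1061)·4.935232 − (0.6495/3.6583)·4.832858 = -0.429461
denominator = 1 − 4.935232 = -3.935232
p = -0.429461 / -3.935232 = 0.1091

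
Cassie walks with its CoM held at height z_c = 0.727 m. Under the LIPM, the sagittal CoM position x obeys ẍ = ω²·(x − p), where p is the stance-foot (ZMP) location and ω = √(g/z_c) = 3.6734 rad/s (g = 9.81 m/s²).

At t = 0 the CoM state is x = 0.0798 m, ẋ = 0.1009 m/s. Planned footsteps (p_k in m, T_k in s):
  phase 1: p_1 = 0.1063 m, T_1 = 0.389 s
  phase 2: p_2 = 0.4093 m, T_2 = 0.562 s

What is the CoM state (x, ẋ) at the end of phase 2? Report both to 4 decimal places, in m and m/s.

phase 1: p=0.1063, T=0.389, ωT=1.428953, cosh=2.206942, sinh=1.967383; start (x,ẋ)=(0.079800, 0.100900) → end (x,ẋ)=(0.101856, 0.031165)
phase 2: p=0.4093, T=0.562, ωT=2.064451, cosh=4.003928, sinh=3.877040; start (x,ẋ)=(0.101856, 0.031165) → end (x,ẋ)=(-0.788792, -4.253815)

x = -0.7888, ẋ = -4.2538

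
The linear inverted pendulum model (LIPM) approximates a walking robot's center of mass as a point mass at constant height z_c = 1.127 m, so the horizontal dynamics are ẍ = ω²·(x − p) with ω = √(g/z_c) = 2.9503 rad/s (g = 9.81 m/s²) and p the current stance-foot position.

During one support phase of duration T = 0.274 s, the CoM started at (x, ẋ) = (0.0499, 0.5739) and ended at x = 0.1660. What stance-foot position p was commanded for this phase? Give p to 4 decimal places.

ωT = 2.9503·0.274 = 0.808382; cosh(ωT) = 1.344926, sinh(ωT) = 0.899348
x(T) = p + (x₀−p)·cosh(ωT) + (ẋ₀/ω)·sinh(ωT) ⇒ p·(1 − cosh) = x(T) − x₀·cosh − (ẋ₀/ω)·sinh
numerator   = 0.1660 − (0.0499)·1.344926 − (0.5739/2.9503)·0.899348 = -0.076055
denominator = 1 − 1.344926 = -0.344926
p = -0.076055 / -0.344926 = 0.2205

p = 0.2205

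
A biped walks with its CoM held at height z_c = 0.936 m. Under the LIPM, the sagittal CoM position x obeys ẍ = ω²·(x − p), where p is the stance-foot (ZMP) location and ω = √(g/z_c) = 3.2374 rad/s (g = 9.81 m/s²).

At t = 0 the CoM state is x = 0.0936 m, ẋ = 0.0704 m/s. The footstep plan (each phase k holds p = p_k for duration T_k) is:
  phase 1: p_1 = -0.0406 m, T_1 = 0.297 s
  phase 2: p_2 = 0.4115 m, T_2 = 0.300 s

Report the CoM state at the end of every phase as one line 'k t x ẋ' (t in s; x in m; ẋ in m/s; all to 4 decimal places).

1 0.2970 0.1848 0.5907
2 0.5970 0.2757 0.0618

phase 1: p=-0.0406, T=0.297, ωT=0.961508, cosh=1.498977, sinh=1.116661; start (x,ẋ)=(0.093600, 0.070400) → end (x,ẋ)=(0.184845, 0.590671)
phase 2: p=0.4115, T=0.300, ωT=0.971220, cosh=1.509893, sinh=1.131272; start (x,ẋ)=(0.184845, 0.590671) → end (x,ẋ)=(0.275679, 0.061755)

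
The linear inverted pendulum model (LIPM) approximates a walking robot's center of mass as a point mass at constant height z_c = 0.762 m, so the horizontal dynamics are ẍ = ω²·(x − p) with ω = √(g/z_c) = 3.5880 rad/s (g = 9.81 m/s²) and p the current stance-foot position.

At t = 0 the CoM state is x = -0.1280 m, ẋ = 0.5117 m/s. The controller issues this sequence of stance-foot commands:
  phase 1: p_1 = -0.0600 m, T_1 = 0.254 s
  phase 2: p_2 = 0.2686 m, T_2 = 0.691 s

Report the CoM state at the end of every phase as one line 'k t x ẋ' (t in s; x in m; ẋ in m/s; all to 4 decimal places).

1 0.2540 -0.0095 0.4849
2 0.9450 -0.6018 -2.9988

phase 1: p=-0.0600, T=0.254, ωT=0.911352, cosh=1.444832, sinh=1.042852; start (x,ẋ)=(-0.128000, 0.511700) → end (x,ẋ)=(-0.009523, 0.484881)
phase 2: p=0.2686, T=0.691, ωT=2.479308, cosh=6.008403, sinh=5.924601; start (x,ẋ)=(-0.009523, 0.484881) → end (x,ẋ)=(-0.601826, -2.998830)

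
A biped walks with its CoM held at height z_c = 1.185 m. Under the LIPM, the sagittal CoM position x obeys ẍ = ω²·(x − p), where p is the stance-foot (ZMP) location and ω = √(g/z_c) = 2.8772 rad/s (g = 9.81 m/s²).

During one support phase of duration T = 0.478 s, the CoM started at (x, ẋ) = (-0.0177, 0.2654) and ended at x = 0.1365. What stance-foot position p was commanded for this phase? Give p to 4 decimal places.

p = -0.0027

ωT = 2.8772·0.478 = 1.375302; cosh(ωT) = 2.104517, sinh(ωT) = 1.851753
x(T) = p + (x₀−p)·cosh(ωT) + (ẋ₀/ω)·sinh(ωT) ⇒ p·(1 − cosh) = x(T) − x₀·cosh − (ẋ₀/ω)·sinh
numerator   = 0.1365 − (-0.0177)·2.104517 − (0.2654/2.8772)·1.851753 = 0.002940
denominator = 1 − 2.104517 = -1.104517
p = 0.002940 / -1.104517 = -0.0027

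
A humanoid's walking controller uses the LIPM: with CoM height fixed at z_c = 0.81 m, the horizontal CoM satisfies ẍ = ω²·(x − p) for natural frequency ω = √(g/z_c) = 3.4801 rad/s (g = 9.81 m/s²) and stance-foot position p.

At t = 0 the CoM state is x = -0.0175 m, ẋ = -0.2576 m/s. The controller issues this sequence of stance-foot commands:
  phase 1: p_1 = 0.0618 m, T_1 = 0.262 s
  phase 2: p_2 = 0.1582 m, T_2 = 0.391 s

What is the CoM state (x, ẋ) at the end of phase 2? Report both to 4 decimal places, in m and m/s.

x = -0.7863, ẋ = -3.1989

phase 1: p=0.0618, T=0.262, ωT=0.911786, cosh=1.445285, sinh=1.043479; start (x,ẋ)=(-0.017500, -0.257600) → end (x,ẋ)=(-0.130050, -0.660276)
phase 2: p=0.1582, T=0.391, ωT=1.360719, cosh=2.077736, sinh=1.821260; start (x,ẋ)=(-0.130050, -0.660276) → end (x,ẋ)=(-0.786254, -3.198859)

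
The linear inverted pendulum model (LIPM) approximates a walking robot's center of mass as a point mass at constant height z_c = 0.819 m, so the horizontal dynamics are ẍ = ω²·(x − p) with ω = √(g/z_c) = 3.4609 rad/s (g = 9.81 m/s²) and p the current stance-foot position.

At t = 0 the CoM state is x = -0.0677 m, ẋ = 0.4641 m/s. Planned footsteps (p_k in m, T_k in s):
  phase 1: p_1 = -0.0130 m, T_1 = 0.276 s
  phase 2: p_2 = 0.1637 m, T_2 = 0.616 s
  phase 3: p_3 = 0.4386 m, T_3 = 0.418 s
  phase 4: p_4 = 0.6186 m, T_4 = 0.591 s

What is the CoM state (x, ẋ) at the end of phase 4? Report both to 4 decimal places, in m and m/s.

x = -0.4998, ẋ = -3.7581

phase 1: p=-0.0130, T=0.276, ωT=0.955208, cosh=1.491972, sinh=1.107240; start (x,ẋ)=(-0.067700, 0.464100) → end (x,ẋ)=(0.053868, 0.482811)
phase 2: p=0.1637, T=0.616, ωT=2.131914, cosh=4.274801, sinh=4.156191; start (x,ẋ)=(0.053868, 0.482811) → end (x,ẋ)=(0.273997, 0.484079)
phase 3: p=0.4386, T=0.418, ωT=1.446656, cosh=2.242120, sinh=2.006764; start (x,ẋ)=(0.273997, 0.484079) → end (x,ẋ)=(0.350228, -0.057838)
phase 4: p=0.6186, T=0.591, ωT=2.045392, cosh=3.930759, sinh=3.801429; start (x,ẋ)=(0.350228, -0.057838) → end (x,ẋ)=(-0.499833, -3.758144)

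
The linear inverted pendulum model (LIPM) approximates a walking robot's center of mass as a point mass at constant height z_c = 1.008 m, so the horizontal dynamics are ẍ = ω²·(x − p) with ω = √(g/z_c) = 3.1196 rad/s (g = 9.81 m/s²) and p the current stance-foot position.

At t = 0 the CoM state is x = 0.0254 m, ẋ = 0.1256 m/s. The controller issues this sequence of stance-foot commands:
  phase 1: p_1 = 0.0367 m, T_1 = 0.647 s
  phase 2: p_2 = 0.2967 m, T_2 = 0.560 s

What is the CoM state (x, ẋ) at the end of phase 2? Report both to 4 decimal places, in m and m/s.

x = 0.1529, ẋ = -0.3036

phase 1: p=0.0367, T=0.647, ωT=2.018381, cosh=3.829501, sinh=3.696631; start (x,ẋ)=(0.025400, 0.125600) → end (x,ẋ)=(0.142259, 0.350674)
phase 2: p=0.2967, T=0.560, ωT=1.746976, cosh=2.955764, sinh=2.781463; start (x,ẋ)=(0.142259, 0.350674) → end (x,ẋ)=(0.152872, -0.303586)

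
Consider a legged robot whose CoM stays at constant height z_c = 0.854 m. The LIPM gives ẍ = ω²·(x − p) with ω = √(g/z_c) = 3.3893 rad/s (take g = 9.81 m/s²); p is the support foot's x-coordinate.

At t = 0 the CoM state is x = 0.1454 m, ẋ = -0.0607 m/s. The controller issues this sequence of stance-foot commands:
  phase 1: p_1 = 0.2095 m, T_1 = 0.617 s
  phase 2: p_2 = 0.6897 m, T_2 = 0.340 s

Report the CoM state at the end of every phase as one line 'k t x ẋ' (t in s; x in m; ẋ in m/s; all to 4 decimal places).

phase 1: p=0.2095, T=0.617, ωT=2.091198, cosh=4.109073, sinh=3.985534; start (x,ẋ)=(0.145400, -0.060700) → end (x,ẋ)=(-0.125270, -1.115295)
phase 2: p=0.6897, T=0.340, ωT=1.152362, cosh=1.740776, sinh=1.424886; start (x,ẋ)=(-0.125270, -1.115295) → end (x,ẋ)=(-1.197857, -5.877264)

1 0.6170 -0.1253 -1.1153
2 0.9570 -1.1979 -5.8773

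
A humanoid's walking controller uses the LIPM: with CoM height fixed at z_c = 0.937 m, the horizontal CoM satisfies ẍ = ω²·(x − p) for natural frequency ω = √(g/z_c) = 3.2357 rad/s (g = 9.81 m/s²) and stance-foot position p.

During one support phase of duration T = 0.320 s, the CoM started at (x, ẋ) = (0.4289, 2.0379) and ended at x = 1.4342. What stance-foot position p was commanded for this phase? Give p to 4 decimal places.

p = 0.0358

ωT = 3.2357·0.320 = 1.035424; cosh(ωT) = 1.585688, sinh(ωT) = 1.230612
x(T) = p + (x₀−p)·cosh(ωT) + (ẋ₀/ω)·sinh(ωT) ⇒ p·(1 − cosh) = x(T) − x₀·cosh − (ẋ₀/ω)·sinh
numerator   = 1.4342 − (0.4289)·1.585688 − (2.0379/3.2357)·1.230612 = -0.020962
denominator = 1 − 1.585688 = -0.585688
p = -0.020962 / -0.585688 = 0.0358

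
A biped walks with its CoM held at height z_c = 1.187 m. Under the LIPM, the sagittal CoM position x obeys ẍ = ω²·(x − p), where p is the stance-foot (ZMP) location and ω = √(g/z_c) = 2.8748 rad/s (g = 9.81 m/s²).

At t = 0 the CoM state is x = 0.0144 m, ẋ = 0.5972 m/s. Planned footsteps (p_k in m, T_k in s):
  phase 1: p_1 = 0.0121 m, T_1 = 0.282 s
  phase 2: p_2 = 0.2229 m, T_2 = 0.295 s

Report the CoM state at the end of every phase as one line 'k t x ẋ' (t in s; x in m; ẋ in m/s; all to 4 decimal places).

phase 1: p=0.0121, T=0.282, ωT=0.810694, cosh=1.347009, sinh=0.902459; start (x,ẋ)=(0.014400, 0.597200) → end (x,ẋ)=(0.202672, 0.810401)
phase 2: p=0.2229, T=0.295, ωT=0.848066, cosh=1.381684, sinh=0.953442; start (x,ẋ)=(0.202672, 0.810401) → end (x,ẋ)=(0.463724, 1.064273)

1 0.2820 0.2027 0.8104
2 0.5770 0.4637 1.0643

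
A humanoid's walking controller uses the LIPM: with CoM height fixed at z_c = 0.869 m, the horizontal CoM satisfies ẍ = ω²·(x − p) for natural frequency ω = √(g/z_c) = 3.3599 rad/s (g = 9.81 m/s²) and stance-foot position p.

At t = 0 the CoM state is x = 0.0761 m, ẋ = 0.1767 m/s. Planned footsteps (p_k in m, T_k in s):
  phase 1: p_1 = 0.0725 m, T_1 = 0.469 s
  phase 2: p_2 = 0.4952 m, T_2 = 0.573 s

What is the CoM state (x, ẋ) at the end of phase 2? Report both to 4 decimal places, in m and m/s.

phase 1: p=0.0725, T=0.469, ωT=1.575793, cosh=2.520709, sinh=2.313865; start (x,ẋ)=(0.076100, 0.176700) → end (x,ẋ)=(0.203263, 0.473397)
phase 2: p=0.4952, T=0.573, ωT=1.925223, cosh=3.501259, sinh=3.355416; start (x,ẋ)=(0.203263, 0.473397) → end (x,ẋ)=(-0.054183, -1.633775)

x = -0.0542, ẋ = -1.6338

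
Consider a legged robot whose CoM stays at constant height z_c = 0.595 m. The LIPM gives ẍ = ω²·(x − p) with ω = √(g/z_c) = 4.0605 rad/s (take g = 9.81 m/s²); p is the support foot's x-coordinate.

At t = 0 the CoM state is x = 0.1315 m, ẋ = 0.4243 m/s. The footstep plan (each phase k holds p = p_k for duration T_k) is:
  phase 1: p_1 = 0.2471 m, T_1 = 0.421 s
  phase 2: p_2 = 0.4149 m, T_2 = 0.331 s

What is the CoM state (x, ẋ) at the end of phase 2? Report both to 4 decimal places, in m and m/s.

phase 1: p=0.2471, T=0.421, ωT=1.709471, cosh=2.853498, sinh=2.672537; start (x,ẋ)=(0.131500, 0.424300) → end (x,ẋ)=(0.196501, -0.043733)
phase 2: p=0.4149, T=0.331, ωT=1.344026, cosh=2.047621, sinh=1.786827; start (x,ẋ)=(0.196501, -0.043733) → end (x,ẋ)=(-0.051543, -1.674123)

x = -0.0515, ẋ = -1.6741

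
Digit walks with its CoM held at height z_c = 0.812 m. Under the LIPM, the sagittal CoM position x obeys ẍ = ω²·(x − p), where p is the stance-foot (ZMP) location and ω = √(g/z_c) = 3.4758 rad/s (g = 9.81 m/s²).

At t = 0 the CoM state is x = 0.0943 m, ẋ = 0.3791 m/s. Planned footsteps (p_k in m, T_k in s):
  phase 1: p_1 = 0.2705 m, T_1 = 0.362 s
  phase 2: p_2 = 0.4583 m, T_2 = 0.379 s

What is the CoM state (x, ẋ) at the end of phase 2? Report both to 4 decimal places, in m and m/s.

x = -0.3693, ẋ = -2.6262

phase 1: p=0.2705, T=0.362, ωT=1.258240, cosh=1.901687, sinh=1.617533; start (x,ẋ)=(0.094300, 0.379100) → end (x,ẋ)=(0.111845, -0.269706)
phase 2: p=0.4583, T=0.379, ωT=1.317328, cosh=2.000642, sinh=1.732792; start (x,ẋ)=(0.111845, -0.269706) → end (x,ẋ)=(-0.369290, -2.626230)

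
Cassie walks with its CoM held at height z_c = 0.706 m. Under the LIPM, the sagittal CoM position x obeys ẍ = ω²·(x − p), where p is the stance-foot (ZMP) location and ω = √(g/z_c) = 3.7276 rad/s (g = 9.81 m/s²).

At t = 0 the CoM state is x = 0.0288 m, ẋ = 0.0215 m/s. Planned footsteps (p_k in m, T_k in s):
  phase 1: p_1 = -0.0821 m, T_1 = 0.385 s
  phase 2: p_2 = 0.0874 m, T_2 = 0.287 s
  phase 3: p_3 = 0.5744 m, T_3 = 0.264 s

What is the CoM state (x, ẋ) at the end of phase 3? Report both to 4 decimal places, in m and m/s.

phase 1: p=-0.0821, T=0.385, ωT=1.435126, cosh=2.219130, sinh=1.981044; start (x,ẋ)=(0.028800, 0.021500) → end (x,ẋ)=(0.175428, 0.866657)
phase 2: p=0.0874, T=0.287, ωT=1.069821, cosh=1.628964, sinh=1.285894; start (x,ẋ)=(0.175428, 0.866657) → end (x,ẋ)=(0.529761, 1.833696)
phase 3: p=0.5744, T=0.264, ωT=0.984086, cosh=1.524574, sinh=1.150793; start (x,ẋ)=(0.529761, 1.833696) → end (x,ẋ)=(1.072447, 2.604117)

x = 1.0724, ẋ = 2.6041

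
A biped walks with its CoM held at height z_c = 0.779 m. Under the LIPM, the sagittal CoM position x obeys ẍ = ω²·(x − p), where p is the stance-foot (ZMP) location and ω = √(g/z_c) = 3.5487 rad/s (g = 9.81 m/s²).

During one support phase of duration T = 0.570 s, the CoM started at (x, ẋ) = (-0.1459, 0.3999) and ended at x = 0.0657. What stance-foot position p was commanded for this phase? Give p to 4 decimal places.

ωT = 3.5487·0.570 = 2.022759; cosh(ωT) = 3.845721, sinh(ωT) = 3.713431
x(T) = p + (x₀−p)·cosh(ωT) + (ẋ₀/ω)·sinh(ωT) ⇒ p·(1 − cosh) = x(T) − x₀·cosh − (ẋ₀/ω)·sinh
numerator   = 0.0657 − (-0.1459)·3.845721 − (0.3999/3.5487)·3.713431 = 0.208327
denominator = 1 − 3.845721 = -2.845721
p = 0.208327 / -2.845721 = -0.0732

p = -0.0732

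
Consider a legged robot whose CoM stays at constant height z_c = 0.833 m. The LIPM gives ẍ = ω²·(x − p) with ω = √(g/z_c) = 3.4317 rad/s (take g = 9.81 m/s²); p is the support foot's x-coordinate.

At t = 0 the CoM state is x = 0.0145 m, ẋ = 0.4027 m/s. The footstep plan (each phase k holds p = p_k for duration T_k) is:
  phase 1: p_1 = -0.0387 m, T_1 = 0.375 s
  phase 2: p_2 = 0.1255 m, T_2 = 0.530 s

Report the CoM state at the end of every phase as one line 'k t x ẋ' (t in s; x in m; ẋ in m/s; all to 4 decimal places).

phase 1: p=-0.0387, T=0.375, ωT=1.286888, cosh=1.948813, sinh=1.672684; start (x,ẋ)=(0.014500, 0.402700) → end (x,ẋ)=(0.261261, 1.090163)
phase 2: p=0.1255, T=0.530, ωT=1.818801, cosh=3.163341, sinh=3.001121; start (x,ẋ)=(0.261261, 1.090163) → end (x,ẋ)=(1.508339, 4.846758)

1 0.3750 0.2613 1.0902
2 0.9050 1.5083 4.8468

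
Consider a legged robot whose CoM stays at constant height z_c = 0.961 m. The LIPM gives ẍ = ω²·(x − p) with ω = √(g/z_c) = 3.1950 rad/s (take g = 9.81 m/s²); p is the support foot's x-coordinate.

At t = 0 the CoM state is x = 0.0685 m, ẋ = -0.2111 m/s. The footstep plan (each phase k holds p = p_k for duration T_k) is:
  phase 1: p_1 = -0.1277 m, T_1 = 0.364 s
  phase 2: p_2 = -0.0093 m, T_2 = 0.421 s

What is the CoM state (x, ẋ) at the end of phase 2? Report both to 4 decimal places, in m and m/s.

x = 0.5578, ẋ = 1.8421

phase 1: p=-0.1277, T=0.364, ωT=1.162980, cosh=1.756003, sinh=1.443450; start (x,ẋ)=(0.068500, -0.211100) → end (x,ẋ)=(0.121456, 0.534147)
phase 2: p=-0.0093, T=0.421, ωT=1.345095, cosh=2.049533, sinh=1.789018; start (x,ẋ)=(0.121456, 0.534147) → end (x,ẋ)=(0.557781, 1.842144)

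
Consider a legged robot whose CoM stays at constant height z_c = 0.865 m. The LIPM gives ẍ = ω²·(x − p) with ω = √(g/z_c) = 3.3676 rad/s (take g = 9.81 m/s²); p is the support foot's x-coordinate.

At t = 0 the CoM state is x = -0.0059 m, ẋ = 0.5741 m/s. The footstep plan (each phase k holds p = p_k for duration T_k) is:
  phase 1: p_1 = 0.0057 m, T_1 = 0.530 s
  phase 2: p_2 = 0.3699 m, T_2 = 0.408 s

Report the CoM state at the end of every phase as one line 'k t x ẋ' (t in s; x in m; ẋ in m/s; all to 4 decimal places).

phase 1: p=0.0057, T=0.530, ωT=1.784828, cosh=3.063190, sinh=2.895365; start (x,ẋ)=(-0.005900, 0.574100) → end (x,ẋ)=(0.463761, 1.645473)
phase 2: p=0.3699, T=0.408, ωT=1.373981, cosh=2.102073, sinh=1.848975; start (x,ẋ)=(0.463761, 1.645473) → end (x,ẋ)=(1.470648, 4.043342)

1 0.5300 0.4638 1.6455
2 0.9380 1.4706 4.0433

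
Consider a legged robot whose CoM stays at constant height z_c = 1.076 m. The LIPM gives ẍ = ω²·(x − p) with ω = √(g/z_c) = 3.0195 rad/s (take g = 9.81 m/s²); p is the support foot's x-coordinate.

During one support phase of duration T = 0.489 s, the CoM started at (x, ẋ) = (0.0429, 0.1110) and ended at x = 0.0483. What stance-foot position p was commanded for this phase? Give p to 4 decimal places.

p = 0.0973

ωT = 3.0195·0.489 = 1.476536; cosh(ωT) = 2.303090, sinh(ωT) = 2.074662
x(T) = p + (x₀−p)·cosh(ωT) + (ẋ₀/ω)·sinh(ωT) ⇒ p·(1 − cosh) = x(T) − x₀·cosh − (ẋ₀/ω)·sinh
numerator   = 0.0483 − (0.0429)·2.303090 − (0.1110/3.0195)·2.074662 = -0.126769
denominator = 1 − 2.303090 = -1.303090
p = -0.126769 / -1.303090 = 0.0973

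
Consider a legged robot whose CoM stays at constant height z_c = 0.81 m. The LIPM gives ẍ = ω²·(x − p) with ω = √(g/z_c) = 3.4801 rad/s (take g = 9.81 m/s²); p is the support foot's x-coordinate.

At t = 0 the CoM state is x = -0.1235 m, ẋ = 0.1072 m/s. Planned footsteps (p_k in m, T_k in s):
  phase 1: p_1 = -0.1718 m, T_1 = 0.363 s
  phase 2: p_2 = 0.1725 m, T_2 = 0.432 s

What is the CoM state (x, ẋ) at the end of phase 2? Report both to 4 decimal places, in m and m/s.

x = -0.0103, ẋ = -0.3735

phase 1: p=-0.1718, T=0.363, ωT=1.263276, cosh=1.909858, sinh=1.627132; start (x,ẋ)=(-0.123500, 0.107200) → end (x,ẋ)=(-0.029432, 0.478240)
phase 2: p=0.1725, T=0.432, ωT=1.503403, cosh=2.359670, sinh=2.137298; start (x,ẋ)=(-0.029432, 0.478240) → end (x,ẋ)=(-0.010283, -0.373486)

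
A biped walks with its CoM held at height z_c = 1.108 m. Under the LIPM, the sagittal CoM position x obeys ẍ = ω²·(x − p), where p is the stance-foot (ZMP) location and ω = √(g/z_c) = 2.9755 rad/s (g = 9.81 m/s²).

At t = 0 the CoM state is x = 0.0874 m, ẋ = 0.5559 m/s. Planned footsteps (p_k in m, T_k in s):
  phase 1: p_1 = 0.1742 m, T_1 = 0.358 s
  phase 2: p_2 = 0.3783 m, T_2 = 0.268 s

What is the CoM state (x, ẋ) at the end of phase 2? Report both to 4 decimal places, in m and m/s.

x = 0.4067, ẋ = 0.4844

phase 1: p=0.1742, T=0.358, ωT=1.065229, cosh=1.623076, sinh=1.278427; start (x,ẋ)=(0.087400, 0.555900) → end (x,ẋ)=(0.272160, 0.572084)
phase 2: p=0.3783, T=0.268, ωT=0.797434, cosh=1.335160, sinh=0.884677; start (x,ẋ)=(0.272160, 0.572084) → end (x,ẋ)=(0.406679, 0.484426)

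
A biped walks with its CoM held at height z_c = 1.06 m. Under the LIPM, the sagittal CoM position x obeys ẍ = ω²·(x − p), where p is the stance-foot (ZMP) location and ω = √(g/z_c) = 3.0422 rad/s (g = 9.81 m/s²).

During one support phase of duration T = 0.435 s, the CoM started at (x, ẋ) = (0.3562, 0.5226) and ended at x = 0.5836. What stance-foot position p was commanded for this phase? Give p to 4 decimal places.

ωT = 3.0422·0.435 = 1.323357; cosh(ωT) = 2.011125, sinh(ωT) = 1.744885
x(T) = p + (x₀−p)·cosh(ωT) + (ẋ₀/ω)·sinh(ωT) ⇒ p·(1 − cosh) = x(T) − x₀·cosh − (ẋ₀/ω)·sinh
numerator   = 0.5836 − (0.3562)·2.011125 − (0.5226/3.0422)·1.744885 = -0.432505
denominator = 1 − 2.011125 = -1.011125
p = -0.432505 / -1.011125 = 0.4277

p = 0.4277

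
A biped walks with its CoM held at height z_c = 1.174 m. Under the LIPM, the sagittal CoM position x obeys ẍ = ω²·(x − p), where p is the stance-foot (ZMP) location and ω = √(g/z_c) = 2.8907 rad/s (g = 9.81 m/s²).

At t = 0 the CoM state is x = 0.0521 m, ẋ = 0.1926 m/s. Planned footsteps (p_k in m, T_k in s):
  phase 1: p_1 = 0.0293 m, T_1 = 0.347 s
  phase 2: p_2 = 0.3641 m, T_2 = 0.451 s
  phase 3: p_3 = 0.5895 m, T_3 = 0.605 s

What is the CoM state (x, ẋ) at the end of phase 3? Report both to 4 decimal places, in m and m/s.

phase 1: p=0.0293, T=0.347, ωT=1.003073, cosh=1.546699, sinh=1.179948; start (x,ẋ)=(0.052100, 0.192600) → end (x,ẋ)=(0.143182, 0.375662)
phase 2: p=0.3641, T=0.451, ωT=1.303706, cosh=1.977221, sinh=1.705698; start (x,ẋ)=(0.143182, 0.375662) → end (x,ẋ)=(0.148960, -0.346506)
phase 3: p=0.5895, T=0.605, ωT=1.748873, cosh=2.961047, sinh=2.787077; start (x,ẋ)=(0.148960, -0.346506) → end (x,ẋ)=(-1.049043, -4.575272)

x = -1.0490, ẋ = -4.5753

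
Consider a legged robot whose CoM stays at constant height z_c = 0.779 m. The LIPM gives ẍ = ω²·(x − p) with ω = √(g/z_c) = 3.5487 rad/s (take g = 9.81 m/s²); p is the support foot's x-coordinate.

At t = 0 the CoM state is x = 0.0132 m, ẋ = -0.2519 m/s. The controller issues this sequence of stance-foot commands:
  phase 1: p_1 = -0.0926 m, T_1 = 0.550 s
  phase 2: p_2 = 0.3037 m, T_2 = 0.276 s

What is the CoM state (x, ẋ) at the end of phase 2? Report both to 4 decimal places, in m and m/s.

x = 0.0328, ẋ = -0.4669

phase 1: p=-0.0926, T=0.550, ωT=1.951785, cosh=3.591633, sinh=3.449612; start (x,ẋ)=(0.013200, -0.251900) → end (x,ẋ)=(0.042528, 0.390433)
phase 2: p=0.3037, T=0.276, ωT=0.979441, cosh=1.519244, sinh=1.143723; start (x,ẋ)=(0.042528, 0.390433) → end (x,ẋ)=(0.032751, -0.466862)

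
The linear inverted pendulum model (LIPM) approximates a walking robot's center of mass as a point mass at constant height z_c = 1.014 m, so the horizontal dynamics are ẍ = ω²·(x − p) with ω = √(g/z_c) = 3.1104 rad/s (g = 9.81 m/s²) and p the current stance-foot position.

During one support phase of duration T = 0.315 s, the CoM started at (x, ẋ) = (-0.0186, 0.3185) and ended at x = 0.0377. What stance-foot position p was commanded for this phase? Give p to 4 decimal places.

p = 0.0985

ωT = 3.1104·0.315 = 0.979776; cosh(ωT) = 1.519627, sinh(ωT) = 1.144232
x(T) = p + (x₀−p)·cosh(ωT) + (ẋ₀/ω)·sinh(ωT) ⇒ p·(1 − cosh) = x(T) − x₀·cosh − (ẋ₀/ω)·sinh
numerator   = 0.0377 − (-0.0186)·1.519627 − (0.3185/3.1104)·1.144232 = -0.051202
denominator = 1 − 1.519627 = -0.519627
p = -0.051202 / -0.519627 = 0.0985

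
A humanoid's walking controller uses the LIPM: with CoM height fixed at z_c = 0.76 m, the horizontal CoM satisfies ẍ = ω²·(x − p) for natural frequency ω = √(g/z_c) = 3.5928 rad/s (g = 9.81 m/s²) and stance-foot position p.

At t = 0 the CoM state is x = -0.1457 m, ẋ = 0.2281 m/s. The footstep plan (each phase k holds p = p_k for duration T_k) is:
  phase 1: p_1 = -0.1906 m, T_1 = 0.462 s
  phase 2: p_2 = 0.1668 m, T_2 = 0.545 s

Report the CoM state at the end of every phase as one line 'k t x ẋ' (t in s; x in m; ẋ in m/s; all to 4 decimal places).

phase 1: p=-0.1906, T=0.462, ωT=1.659874, cosh=2.724405, sinh=2.534242; start (x,ẋ)=(-0.145700, 0.228100) → end (x,ẋ)=(0.092620, 1.030252)
phase 2: p=0.1668, T=0.545, ωT=1.958076, cosh=3.613405, sinh=3.472276; start (x,ẋ)=(0.092620, 1.030252) → end (x,ẋ)=(0.894449, 2.797308)

1 0.4620 0.0926 1.0303
2 1.0070 0.8944 2.7973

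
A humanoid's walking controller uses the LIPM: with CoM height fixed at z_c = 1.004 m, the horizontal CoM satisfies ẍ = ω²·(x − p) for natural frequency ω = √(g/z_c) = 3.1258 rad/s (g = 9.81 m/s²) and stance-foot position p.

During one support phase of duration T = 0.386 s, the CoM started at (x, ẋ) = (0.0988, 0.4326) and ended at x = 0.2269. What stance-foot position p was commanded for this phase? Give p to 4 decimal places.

p = 0.1993

ωT = 3.1258·0.386 = 1.206559; cosh(ωT) = 1.820595, sinh(ωT) = 1.521370
x(T) = p + (x₀−p)·cosh(ωT) + (ẋ₀/ω)·sinh(ωT) ⇒ p·(1 − cosh) = x(T) − x₀·cosh − (ẋ₀/ω)·sinh
numerator   = 0.2269 − (0.0988)·1.820595 − (0.4326/3.1258)·1.521370 = -0.163527
denominator = 1 − 1.820595 = -0.820595
p = -0.163527 / -0.820595 = 0.1993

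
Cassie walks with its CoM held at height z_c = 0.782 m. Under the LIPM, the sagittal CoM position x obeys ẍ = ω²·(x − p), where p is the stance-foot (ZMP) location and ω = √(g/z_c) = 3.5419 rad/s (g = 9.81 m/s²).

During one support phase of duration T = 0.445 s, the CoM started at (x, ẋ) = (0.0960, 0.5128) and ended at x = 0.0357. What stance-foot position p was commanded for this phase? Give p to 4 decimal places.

p = 0.3559

ωT = 3.5419·0.445 = 1.576145; cosh(ωT) = 2.521524, sinh(ωT) = 2.314754
x(T) = p + (x₀−p)·cosh(ωT) + (ẋ₀/ω)·sinh(ωT) ⇒ p·(1 − cosh) = x(T) − x₀·cosh − (ẋ₀/ω)·sinh
numerator   = 0.0357 − (0.0960)·2.521524 − (0.5128/3.5419)·2.314754 = -0.541499
denominator = 1 − 2.521524 = -1.521524
p = -0.541499 / -1.521524 = 0.3559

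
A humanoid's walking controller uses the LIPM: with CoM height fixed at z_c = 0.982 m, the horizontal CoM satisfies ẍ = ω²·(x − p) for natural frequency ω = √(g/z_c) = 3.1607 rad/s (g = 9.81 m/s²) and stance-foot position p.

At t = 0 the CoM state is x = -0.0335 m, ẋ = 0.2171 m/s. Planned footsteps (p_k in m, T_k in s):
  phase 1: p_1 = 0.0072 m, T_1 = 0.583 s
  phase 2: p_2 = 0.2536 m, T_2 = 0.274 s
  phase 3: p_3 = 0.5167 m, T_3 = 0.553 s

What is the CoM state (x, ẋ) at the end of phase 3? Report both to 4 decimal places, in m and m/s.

phase 1: p=0.0072, T=0.583, ωT=1.842688, cosh=3.235939, sinh=3.077548; start (x,ẋ)=(-0.033500, 0.217100) → end (x,ẋ)=(0.086886, 0.306625)
phase 2: p=0.2536, T=0.274, ωT=0.866032, cosh=1.399038, sinh=0.978420; start (x,ẋ)=(0.086886, 0.306625) → end (x,ẋ)=(0.115279, -0.086583)
phase 3: p=0.5167, T=0.553, ωT=1.747867, cosh=2.958243, sinh=2.784098; start (x,ẋ)=(0.115279, -0.086583) → end (x,ẋ)=(-0.747068, -3.788518)

x = -0.7471, ẋ = -3.7885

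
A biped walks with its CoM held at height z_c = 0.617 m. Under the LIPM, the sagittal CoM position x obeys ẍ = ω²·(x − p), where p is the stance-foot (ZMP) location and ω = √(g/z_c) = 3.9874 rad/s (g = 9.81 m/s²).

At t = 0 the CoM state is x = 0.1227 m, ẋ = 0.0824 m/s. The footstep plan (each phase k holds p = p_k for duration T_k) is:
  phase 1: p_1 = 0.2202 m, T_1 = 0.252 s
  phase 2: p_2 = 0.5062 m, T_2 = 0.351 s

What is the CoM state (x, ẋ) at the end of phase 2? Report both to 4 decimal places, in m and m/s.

x = -0.5394, ẋ = -3.8454

phase 1: p=0.2202, T=0.252, ωT=1.004825, cosh=1.548769, sinh=1.182660; start (x,ẋ)=(0.122700, 0.082400) → end (x,ẋ)=(0.093635, -0.332166)
phase 2: p=0.5062, T=0.351, ωT=1.399577, cosh=2.150094, sinh=1.903393; start (x,ẋ)=(0.093635, -0.332166) → end (x,ẋ)=(-0.539414, -3.845388)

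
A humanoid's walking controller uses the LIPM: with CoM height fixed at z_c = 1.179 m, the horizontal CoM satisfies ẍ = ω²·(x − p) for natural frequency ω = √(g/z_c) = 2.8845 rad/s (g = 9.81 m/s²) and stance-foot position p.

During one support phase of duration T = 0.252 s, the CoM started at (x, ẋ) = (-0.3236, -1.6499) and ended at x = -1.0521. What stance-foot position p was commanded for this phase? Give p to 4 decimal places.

ωT = 2.8845·0.252 = 0.726894; cosh(ωT) = 1.276027, sinh(ωT) = 0.792619
x(T) = p + (x₀−p)·cosh(ωT) + (ẋ₀/ω)·sinh(ωT) ⇒ p·(1 − cosh) = x(T) − x₀·cosh − (ẋ₀/ω)·sinh
numerator   = -1.0521 − (-0.3236)·1.276027 − (-1.6499/2.8845)·0.792619 = -0.185809
denominator = 1 − 1.276027 = -0.276027
p = -0.185809 / -0.276027 = 0.6732

p = 0.6732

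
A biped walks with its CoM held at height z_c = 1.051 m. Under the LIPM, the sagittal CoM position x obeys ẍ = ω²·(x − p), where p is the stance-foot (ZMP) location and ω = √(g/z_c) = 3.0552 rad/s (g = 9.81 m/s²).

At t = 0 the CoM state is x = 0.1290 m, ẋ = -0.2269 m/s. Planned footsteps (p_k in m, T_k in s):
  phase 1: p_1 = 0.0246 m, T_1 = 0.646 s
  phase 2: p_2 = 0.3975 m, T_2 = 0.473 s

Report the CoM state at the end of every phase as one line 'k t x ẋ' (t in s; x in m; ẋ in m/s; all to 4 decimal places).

1 0.6460 0.1454 0.2934
2 1.1190 0.0255 -0.8858

phase 1: p=0.0246, T=0.646, ωT=1.973659, cosh=3.667955, sinh=3.529008; start (x,ẋ)=(0.129000, -0.226900) → end (x,ẋ)=(0.145446, 0.293363)
phase 2: p=0.3975, T=0.473, ωT=1.445110, cosh=2.239019, sinh=2.003298; start (x,ẋ)=(0.145446, 0.293363) → end (x,ẋ)=(0.025506, -0.885842)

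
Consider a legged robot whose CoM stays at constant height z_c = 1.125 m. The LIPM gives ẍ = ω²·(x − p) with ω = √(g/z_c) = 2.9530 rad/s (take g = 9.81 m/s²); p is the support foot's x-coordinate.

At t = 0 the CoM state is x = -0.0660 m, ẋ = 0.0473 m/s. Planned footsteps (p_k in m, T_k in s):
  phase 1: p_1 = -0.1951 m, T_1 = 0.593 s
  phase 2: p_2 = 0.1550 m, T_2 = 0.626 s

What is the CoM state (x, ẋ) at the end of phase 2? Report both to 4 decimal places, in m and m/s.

x = 1.6720, ẋ = 4.6334

phase 1: p=-0.1951, T=0.593, ωT=1.751129, cosh=2.967341, sinh=2.793763; start (x,ẋ)=(-0.066000, 0.047300) → end (x,ẋ)=(0.232733, 1.205428)
phase 2: p=0.1550, T=0.626, ωT=1.848578, cosh=3.254122, sinh=3.096661; start (x,ẋ)=(0.232733, 1.205428) → end (x,ẋ)=(1.672024, 4.633434)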